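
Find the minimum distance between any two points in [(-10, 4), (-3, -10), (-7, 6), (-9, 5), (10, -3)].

Computing all pairwise distances among 5 points:

d((-10, 4), (-3, -10)) = 15.6525
d((-10, 4), (-7, 6)) = 3.6056
d((-10, 4), (-9, 5)) = 1.4142 <-- minimum
d((-10, 4), (10, -3)) = 21.1896
d((-3, -10), (-7, 6)) = 16.4924
d((-3, -10), (-9, 5)) = 16.1555
d((-3, -10), (10, -3)) = 14.7648
d((-7, 6), (-9, 5)) = 2.2361
d((-7, 6), (10, -3)) = 19.2354
d((-9, 5), (10, -3)) = 20.6155

Closest pair: (-10, 4) and (-9, 5) with distance 1.4142

The closest pair is (-10, 4) and (-9, 5) with Euclidean distance 1.4142. For 5 points, brute-force pairwise comparison is shown above. For large n, the divide-and-conquer algorithm (sort by x, recurse on halves, check the dividing strip) achieves O(n log n).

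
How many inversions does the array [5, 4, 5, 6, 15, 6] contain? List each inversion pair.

Finding inversions in [5, 4, 5, 6, 15, 6]:

(0, 1): arr[0]=5 > arr[1]=4
(4, 5): arr[4]=15 > arr[5]=6

Total inversions: 2

The array has 2 inversion(s): (0,1), (4,5). Each pair (i,j) satisfies i < j and arr[i] > arr[j].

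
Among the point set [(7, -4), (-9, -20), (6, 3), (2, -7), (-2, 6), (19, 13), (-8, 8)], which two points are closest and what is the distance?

Computing all pairwise distances among 7 points:

d((7, -4), (-9, -20)) = 22.6274
d((7, -4), (6, 3)) = 7.0711
d((7, -4), (2, -7)) = 5.831 <-- minimum
d((7, -4), (-2, 6)) = 13.4536
d((7, -4), (19, 13)) = 20.8087
d((7, -4), (-8, 8)) = 19.2094
d((-9, -20), (6, 3)) = 27.4591
d((-9, -20), (2, -7)) = 17.0294
d((-9, -20), (-2, 6)) = 26.9258
d((-9, -20), (19, 13)) = 43.2782
d((-9, -20), (-8, 8)) = 28.0179
d((6, 3), (2, -7)) = 10.7703
d((6, 3), (-2, 6)) = 8.544
d((6, 3), (19, 13)) = 16.4012
d((6, 3), (-8, 8)) = 14.8661
d((2, -7), (-2, 6)) = 13.6015
d((2, -7), (19, 13)) = 26.2488
d((2, -7), (-8, 8)) = 18.0278
d((-2, 6), (19, 13)) = 22.1359
d((-2, 6), (-8, 8)) = 6.3246
d((19, 13), (-8, 8)) = 27.4591

Closest pair: (7, -4) and (2, -7) with distance 5.831

The closest pair is (7, -4) and (2, -7) with Euclidean distance 5.831. For 7 points, brute-force pairwise comparison is shown above. For large n, the divide-and-conquer algorithm (sort by x, recurse on halves, check the dividing strip) achieves O(n log n).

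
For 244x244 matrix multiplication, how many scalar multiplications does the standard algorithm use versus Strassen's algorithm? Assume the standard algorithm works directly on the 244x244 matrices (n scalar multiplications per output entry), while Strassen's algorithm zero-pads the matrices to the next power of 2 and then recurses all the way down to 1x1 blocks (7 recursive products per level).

Matrix multiplication for 244x244 matrices:

Strassen's algorithm requires power-of-2 dimensions. Pad 244x244 to 256x256 (next power of 2).

Standard algorithm: 244^3 = 14526784 multiplications
Strassen's algorithm: 7^(log2(256)) = 7^8 = 5764801 multiplications
Savings: 14526784 - 5764801 = 8761983 multiplications

Standard: 14526784 multiplications (244^3). Strassen: 5764801 multiplications (7^8, after padding to 256x256). Strassen reduces 8 recursive multiplications to 7 at each level.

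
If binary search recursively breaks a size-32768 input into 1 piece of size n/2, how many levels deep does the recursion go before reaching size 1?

For divide and conquer with division factor 2:

Problem sizes at each level:
Level 0: 32768
Level 1: 16384
Level 2: 8192
Level 3: 4096
Level 4: 2048
Level 5: 1024
Level 6: 512
Level 7: 256
Level 8: 128
Level 9: 64
Level 10: 32
Level 11: 16
Level 12: 8
Level 13: 4
Level 14: 2
Level 15: 1

The root is level 0 and the size-1 base case is level 15 (the tree spans levels 0 through 15, i.e. 16 levels counting the root), so the depth is the number of divisions: log_2(32768) = 15

The recursion tree depth is log_2(32768) = 15. At each level, the problem size is divided by 2, so it takes 15 divisions to reduce to a base case of size 1. The algorithm makes 1 recursive call at each level.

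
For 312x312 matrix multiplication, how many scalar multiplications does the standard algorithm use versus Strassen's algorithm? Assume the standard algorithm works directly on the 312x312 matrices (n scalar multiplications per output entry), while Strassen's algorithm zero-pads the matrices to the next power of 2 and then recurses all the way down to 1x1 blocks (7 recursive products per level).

Matrix multiplication for 312x312 matrices:

Strassen's algorithm requires power-of-2 dimensions. Pad 312x312 to 512x512 (next power of 2).

Standard algorithm: 312^3 = 30371328 multiplications
Strassen's algorithm: 7^(log2(512)) = 7^9 = 40353607 multiplications
Difference: 30371328 - 40353607 = -9982279 (Strassen uses MORE here due to padding overhead — for small or just-over-power-of-2 n, padding can outweigh the per-level savings)

Standard: 30371328 multiplications (312^3). Strassen: 40353607 multiplications (7^9, after padding to 512x512). Strassen reduces 8 recursive multiplications to 7 at each level.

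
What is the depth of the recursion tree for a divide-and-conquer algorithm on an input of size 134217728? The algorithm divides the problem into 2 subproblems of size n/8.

For divide and conquer with division factor 8:

Problem sizes at each level:
Level 0: 134217728
Level 1: 16777216
Level 2: 2097152
Level 3: 262144
Level 4: 32768
Level 5: 4096
Level 6: 512
Level 7: 64
Level 8: 8
Level 9: 1

The root is level 0 and the size-1 base case is level 9 (the tree spans levels 0 through 9, i.e. 10 levels counting the root), so the depth is the number of divisions: log_8(134217728) = 9

The recursion tree depth is log_8(134217728) = 9. At each level, the problem size is divided by 8, so it takes 9 divisions to reduce to a base case of size 1. The algorithm makes 2 recursive calls at each level.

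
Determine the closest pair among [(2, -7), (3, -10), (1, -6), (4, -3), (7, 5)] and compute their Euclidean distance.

Computing all pairwise distances among 5 points:

d((2, -7), (3, -10)) = 3.1623
d((2, -7), (1, -6)) = 1.4142 <-- minimum
d((2, -7), (4, -3)) = 4.4721
d((2, -7), (7, 5)) = 13.0
d((3, -10), (1, -6)) = 4.4721
d((3, -10), (4, -3)) = 7.0711
d((3, -10), (7, 5)) = 15.5242
d((1, -6), (4, -3)) = 4.2426
d((1, -6), (7, 5)) = 12.53
d((4, -3), (7, 5)) = 8.544

Closest pair: (2, -7) and (1, -6) with distance 1.4142

The closest pair is (2, -7) and (1, -6) with Euclidean distance 1.4142. For 5 points, brute-force pairwise comparison is shown above. For large n, the divide-and-conquer algorithm (sort by x, recurse on halves, check the dividing strip) achieves O(n log n).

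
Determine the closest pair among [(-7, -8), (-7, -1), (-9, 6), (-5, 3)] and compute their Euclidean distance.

Computing all pairwise distances among 4 points:

d((-7, -8), (-7, -1)) = 7.0
d((-7, -8), (-9, 6)) = 14.1421
d((-7, -8), (-5, 3)) = 11.1803
d((-7, -1), (-9, 6)) = 7.2801
d((-7, -1), (-5, 3)) = 4.4721 <-- minimum
d((-9, 6), (-5, 3)) = 5.0

Closest pair: (-7, -1) and (-5, 3) with distance 4.4721

The closest pair is (-7, -1) and (-5, 3) with Euclidean distance 4.4721. For 4 points, brute-force pairwise comparison is shown above. For large n, the divide-and-conquer algorithm (sort by x, recurse on halves, check the dividing strip) achieves O(n log n).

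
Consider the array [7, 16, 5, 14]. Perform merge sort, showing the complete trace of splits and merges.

Merge sort trace:

Split: [7, 16, 5, 14] -> [7, 16] and [5, 14]
  Split: [7, 16] -> [7] and [16]
  Merge: [7] + [16] -> [7, 16]
  Split: [5, 14] -> [5] and [14]
  Merge: [5] + [14] -> [5, 14]
Merge: [7, 16] + [5, 14] -> [5, 7, 14, 16]

Final sorted array: [5, 7, 14, 16]

The merge sort proceeds by recursively splitting the array and merging sorted halves.
After all merges, the sorted array is [5, 7, 14, 16].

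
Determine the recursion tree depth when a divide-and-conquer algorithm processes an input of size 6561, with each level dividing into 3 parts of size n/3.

For divide and conquer with division factor 3:

Problem sizes at each level:
Level 0: 6561
Level 1: 2187
Level 2: 729
Level 3: 243
Level 4: 81
Level 5: 27
Level 6: 9
Level 7: 3
Level 8: 1

The root is level 0 and the size-1 base case is level 8 (the tree spans levels 0 through 8, i.e. 9 levels counting the root), so the depth is the number of divisions: log_3(6561) = 8

The recursion tree depth is log_3(6561) = 8. At each level, the problem size is divided by 3, so it takes 8 divisions to reduce to a base case of size 1. The algorithm makes 3 recursive calls at each level.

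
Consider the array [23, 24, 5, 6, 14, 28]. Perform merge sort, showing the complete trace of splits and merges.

Merge sort trace:

Split: [23, 24, 5, 6, 14, 28] -> [23, 24, 5] and [6, 14, 28]
  Split: [23, 24, 5] -> [23] and [24, 5]
    Split: [24, 5] -> [24] and [5]
    Merge: [24] + [5] -> [5, 24]
  Merge: [23] + [5, 24] -> [5, 23, 24]
  Split: [6, 14, 28] -> [6] and [14, 28]
    Split: [14, 28] -> [14] and [28]
    Merge: [14] + [28] -> [14, 28]
  Merge: [6] + [14, 28] -> [6, 14, 28]
Merge: [5, 23, 24] + [6, 14, 28] -> [5, 6, 14, 23, 24, 28]

Final sorted array: [5, 6, 14, 23, 24, 28]

The merge sort proceeds by recursively splitting the array and merging sorted halves.
After all merges, the sorted array is [5, 6, 14, 23, 24, 28].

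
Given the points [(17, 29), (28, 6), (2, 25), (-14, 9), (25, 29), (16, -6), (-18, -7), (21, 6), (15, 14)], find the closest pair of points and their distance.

Computing all pairwise distances among 9 points:

d((17, 29), (28, 6)) = 25.4951
d((17, 29), (2, 25)) = 15.5242
d((17, 29), (-14, 9)) = 36.8917
d((17, 29), (25, 29)) = 8.0
d((17, 29), (16, -6)) = 35.0143
d((17, 29), (-18, -7)) = 50.2096
d((17, 29), (21, 6)) = 23.3452
d((17, 29), (15, 14)) = 15.1327
d((28, 6), (2, 25)) = 32.2025
d((28, 6), (-14, 9)) = 42.107
d((28, 6), (25, 29)) = 23.1948
d((28, 6), (16, -6)) = 16.9706
d((28, 6), (-18, -7)) = 47.8017
d((28, 6), (21, 6)) = 7.0 <-- minimum
d((28, 6), (15, 14)) = 15.2643
d((2, 25), (-14, 9)) = 22.6274
d((2, 25), (25, 29)) = 23.3452
d((2, 25), (16, -6)) = 34.0147
d((2, 25), (-18, -7)) = 37.7359
d((2, 25), (21, 6)) = 26.8701
d((2, 25), (15, 14)) = 17.0294
d((-14, 9), (25, 29)) = 43.8292
d((-14, 9), (16, -6)) = 33.541
d((-14, 9), (-18, -7)) = 16.4924
d((-14, 9), (21, 6)) = 35.1283
d((-14, 9), (15, 14)) = 29.4279
d((25, 29), (16, -6)) = 36.1386
d((25, 29), (-18, -7)) = 56.0803
d((25, 29), (21, 6)) = 23.3452
d((25, 29), (15, 14)) = 18.0278
d((16, -6), (-18, -7)) = 34.0147
d((16, -6), (21, 6)) = 13.0
d((16, -6), (15, 14)) = 20.025
d((-18, -7), (21, 6)) = 41.1096
d((-18, -7), (15, 14)) = 39.1152
d((21, 6), (15, 14)) = 10.0

Closest pair: (28, 6) and (21, 6) with distance 7.0

The closest pair is (28, 6) and (21, 6) with Euclidean distance 7.0. For 9 points, brute-force pairwise comparison is shown above. For large n, the divide-and-conquer algorithm (sort by x, recurse on halves, check the dividing strip) achieves O(n log n).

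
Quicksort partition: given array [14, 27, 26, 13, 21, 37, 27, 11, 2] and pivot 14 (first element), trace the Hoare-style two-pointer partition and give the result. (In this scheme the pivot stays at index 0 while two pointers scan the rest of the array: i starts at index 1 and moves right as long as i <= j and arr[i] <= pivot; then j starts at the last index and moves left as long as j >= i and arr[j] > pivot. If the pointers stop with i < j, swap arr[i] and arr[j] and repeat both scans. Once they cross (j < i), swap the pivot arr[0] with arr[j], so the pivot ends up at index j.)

Hoare-style two-pointer partition with pivot = 14:

Initial array: [14, 27, 26, 13, 21, 37, 27, 11, 2]

Pointers start at i = 1, j = 8.
i stops at index 1 (arr[1]=27 > 14), j stops at index 8 (arr[8]=2 <= 14): swap arr[1] and arr[8], array becomes [14, 2, 26, 13, 21, 37, 27, 11, 27]
i stops at index 2 (arr[2]=26 > 14), j stops at index 7 (arr[7]=11 <= 14): swap arr[2] and arr[7], array becomes [14, 2, 11, 13, 21, 37, 27, 26, 27]
i ends at 4, j ends at 3: the pointers have crossed (j < i), so scanning stops.

Swap pivot arr[0] with arr[3] to place pivot at position 3: [13, 2, 11, 14, 21, 37, 27, 26, 27]
Pivot position: 3

After partitioning with pivot 14, the array becomes [13, 2, 11, 14, 21, 37, 27, 26, 27]. The pivot is placed at index 3. All elements to the left of the pivot are <= 14, and all elements to the right are > 14.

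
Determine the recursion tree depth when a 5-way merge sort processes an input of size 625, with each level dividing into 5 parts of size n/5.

For divide and conquer with division factor 5:

Problem sizes at each level:
Level 0: 625
Level 1: 125
Level 2: 25
Level 3: 5
Level 4: 1

The root is level 0 and the size-1 base case is level 4 (the tree spans levels 0 through 4, i.e. 5 levels counting the root), so the depth is the number of divisions: log_5(625) = 4

The recursion tree depth is log_5(625) = 4. At each level, the problem size is divided by 5, so it takes 4 divisions to reduce to a base case of size 1. The algorithm makes 5 recursive calls at each level.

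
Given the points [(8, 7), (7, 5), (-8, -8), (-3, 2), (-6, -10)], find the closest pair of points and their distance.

Computing all pairwise distances among 5 points:

d((8, 7), (7, 5)) = 2.2361 <-- minimum
d((8, 7), (-8, -8)) = 21.9317
d((8, 7), (-3, 2)) = 12.083
d((8, 7), (-6, -10)) = 22.0227
d((7, 5), (-8, -8)) = 19.8494
d((7, 5), (-3, 2)) = 10.4403
d((7, 5), (-6, -10)) = 19.8494
d((-8, -8), (-3, 2)) = 11.1803
d((-8, -8), (-6, -10)) = 2.8284
d((-3, 2), (-6, -10)) = 12.3693

Closest pair: (8, 7) and (7, 5) with distance 2.2361

The closest pair is (8, 7) and (7, 5) with Euclidean distance 2.2361. For 5 points, brute-force pairwise comparison is shown above. For large n, the divide-and-conquer algorithm (sort by x, recurse on halves, check the dividing strip) achieves O(n log n).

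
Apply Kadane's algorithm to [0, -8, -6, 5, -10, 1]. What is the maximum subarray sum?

Using Kadane's algorithm on [0, -8, -6, 5, -10, 1]:

Scanning through the array:
Position 1 (value -8): max_ending_here = -8, max_so_far = 0
Position 2 (value -6): max_ending_here = -6, max_so_far = 0
Position 3 (value 5): max_ending_here = 5, max_so_far = 5
Position 4 (value -10): max_ending_here = -5, max_so_far = 5
Position 5 (value 1): max_ending_here = 1, max_so_far = 5

Maximum subarray: [5]
Maximum sum: 5

The maximum subarray is [5] with sum 5. This subarray runs from index 3 to index 3.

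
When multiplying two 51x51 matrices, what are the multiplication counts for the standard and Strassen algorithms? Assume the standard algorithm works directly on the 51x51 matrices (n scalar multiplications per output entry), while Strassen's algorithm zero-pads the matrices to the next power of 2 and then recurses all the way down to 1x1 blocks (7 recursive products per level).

Matrix multiplication for 51x51 matrices:

Strassen's algorithm requires power-of-2 dimensions. Pad 51x51 to 64x64 (next power of 2).

Standard algorithm: 51^3 = 132651 multiplications
Strassen's algorithm: 7^(log2(64)) = 7^6 = 117649 multiplications
Savings: 132651 - 117649 = 15002 multiplications

Standard: 132651 multiplications (51^3). Strassen: 117649 multiplications (7^6, after padding to 64x64). Strassen reduces 8 recursive multiplications to 7 at each level.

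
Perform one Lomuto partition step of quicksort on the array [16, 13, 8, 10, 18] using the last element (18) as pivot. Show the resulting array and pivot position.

Lomuto partition with pivot = 18:

Initial array: [16, 13, 8, 10, 18]

arr[0]=16 <= 18: swap with position 0, array becomes [16, 13, 8, 10, 18]
arr[1]=13 <= 18: swap with position 1, array becomes [16, 13, 8, 10, 18]
arr[2]=8 <= 18: swap with position 2, array becomes [16, 13, 8, 10, 18]
arr[3]=10 <= 18: swap with position 3, array becomes [16, 13, 8, 10, 18]

Place pivot at position 4: [16, 13, 8, 10, 18]
Pivot position: 4

After partitioning with pivot 18, the array becomes [16, 13, 8, 10, 18]. The pivot is placed at index 4. All elements to the left of the pivot are <= 18, and all elements to the right are > 18.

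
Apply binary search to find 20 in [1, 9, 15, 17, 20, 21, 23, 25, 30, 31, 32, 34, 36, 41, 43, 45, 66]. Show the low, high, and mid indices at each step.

Binary search for 20 in [1, 9, 15, 17, 20, 21, 23, 25, 30, 31, 32, 34, 36, 41, 43, 45, 66]:

lo=0, hi=16, mid=8, arr[mid]=30 -> 30 > 20, search left half
lo=0, hi=7, mid=3, arr[mid]=17 -> 17 < 20, search right half
lo=4, hi=7, mid=5, arr[mid]=21 -> 21 > 20, search left half
lo=4, hi=4, mid=4, arr[mid]=20 -> Found target at index 4!

Binary search finds 20 at index 4 after 4 comparisons. The search repeatedly halves the search space by comparing with the middle element.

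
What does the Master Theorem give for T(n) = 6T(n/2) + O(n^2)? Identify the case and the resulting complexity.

Master Theorem for T(n) = 6T(n/2) + O(n^2):

a = 6, b = 2, c = 2
log_b(a) = log_2(6) = 2.5850

Case 1: c = 2 < log_2(6) = 2.5850
T(n) = O(n^(log_2 6))

For T(n) = 6T(n/2) + O(n^2): log_2(6) = 2.5850. This is Case 1 of the Master Theorem (c < log_b(a), work dominated by leaves), giving O(n^(log_2 6)).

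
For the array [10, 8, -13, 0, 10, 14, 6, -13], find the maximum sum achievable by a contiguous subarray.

Using Kadane's algorithm on [10, 8, -13, 0, 10, 14, 6, -13]:

Scanning through the array:
Position 1 (value 8): max_ending_here = 18, max_so_far = 18
Position 2 (value -13): max_ending_here = 5, max_so_far = 18
Position 3 (value 0): max_ending_here = 5, max_so_far = 18
Position 4 (value 10): max_ending_here = 15, max_so_far = 18
Position 5 (value 14): max_ending_here = 29, max_so_far = 29
Position 6 (value 6): max_ending_here = 35, max_so_far = 35
Position 7 (value -13): max_ending_here = 22, max_so_far = 35

Maximum subarray: [10, 8, -13, 0, 10, 14, 6]
Maximum sum: 35

The maximum subarray is [10, 8, -13, 0, 10, 14, 6] with sum 35. This subarray runs from index 0 to index 6.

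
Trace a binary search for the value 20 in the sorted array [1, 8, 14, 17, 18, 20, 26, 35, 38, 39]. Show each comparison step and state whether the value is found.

Binary search for 20 in [1, 8, 14, 17, 18, 20, 26, 35, 38, 39]:

lo=0, hi=9, mid=4, arr[mid]=18 -> 18 < 20, search right half
lo=5, hi=9, mid=7, arr[mid]=35 -> 35 > 20, search left half
lo=5, hi=6, mid=5, arr[mid]=20 -> Found target at index 5!

Binary search finds 20 at index 5 after 3 comparisons. The search repeatedly halves the search space by comparing with the middle element.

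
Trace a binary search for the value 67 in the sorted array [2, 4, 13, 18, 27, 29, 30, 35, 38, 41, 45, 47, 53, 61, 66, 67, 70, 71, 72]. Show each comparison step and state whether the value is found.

Binary search for 67 in [2, 4, 13, 18, 27, 29, 30, 35, 38, 41, 45, 47, 53, 61, 66, 67, 70, 71, 72]:

lo=0, hi=18, mid=9, arr[mid]=41 -> 41 < 67, search right half
lo=10, hi=18, mid=14, arr[mid]=66 -> 66 < 67, search right half
lo=15, hi=18, mid=16, arr[mid]=70 -> 70 > 67, search left half
lo=15, hi=15, mid=15, arr[mid]=67 -> Found target at index 15!

Binary search finds 67 at index 15 after 4 comparisons. The search repeatedly halves the search space by comparing with the middle element.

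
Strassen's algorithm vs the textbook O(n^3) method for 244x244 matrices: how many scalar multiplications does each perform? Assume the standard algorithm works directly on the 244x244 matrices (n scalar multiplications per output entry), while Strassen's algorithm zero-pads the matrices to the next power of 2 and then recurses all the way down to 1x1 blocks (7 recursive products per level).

Matrix multiplication for 244x244 matrices:

Strassen's algorithm requires power-of-2 dimensions. Pad 244x244 to 256x256 (next power of 2).

Standard algorithm: 244^3 = 14526784 multiplications
Strassen's algorithm: 7^(log2(256)) = 7^8 = 5764801 multiplications
Savings: 14526784 - 5764801 = 8761983 multiplications

Standard: 14526784 multiplications (244^3). Strassen: 5764801 multiplications (7^8, after padding to 256x256). Strassen reduces 8 recursive multiplications to 7 at each level.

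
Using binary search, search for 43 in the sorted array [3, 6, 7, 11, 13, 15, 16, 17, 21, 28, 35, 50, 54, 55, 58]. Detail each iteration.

Binary search for 43 in [3, 6, 7, 11, 13, 15, 16, 17, 21, 28, 35, 50, 54, 55, 58]:

lo=0, hi=14, mid=7, arr[mid]=17 -> 17 < 43, search right half
lo=8, hi=14, mid=11, arr[mid]=50 -> 50 > 43, search left half
lo=8, hi=10, mid=9, arr[mid]=28 -> 28 < 43, search right half
lo=10, hi=10, mid=10, arr[mid]=35 -> 35 < 43, search right half
lo=11 > hi=10, target 43 not found

Binary search determines that 43 is not in the array after 4 comparisons. The search space was exhausted without finding the target.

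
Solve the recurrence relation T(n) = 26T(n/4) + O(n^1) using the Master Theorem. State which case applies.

Master Theorem for T(n) = 26T(n/4) + O(n^1):

a = 26, b = 4, c = 1
log_b(a) = log_4(26) = 2.3502

Case 1: c = 1 < log_4(26) = 2.3502
T(n) = O(n^(log_4 26))

For T(n) = 26T(n/4) + O(n^1): log_4(26) = 2.3502. This is Case 1 of the Master Theorem (c < log_b(a), work dominated by leaves), giving O(n^(log_4 26)).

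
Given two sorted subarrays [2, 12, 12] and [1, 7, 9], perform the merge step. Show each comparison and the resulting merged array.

Merging process:

Compare 2 vs 1: take 1 from right. Merged: [1]
Compare 2 vs 7: take 2 from left. Merged: [1, 2]
Compare 12 vs 7: take 7 from right. Merged: [1, 2, 7]
Compare 12 vs 9: take 9 from right. Merged: [1, 2, 7, 9]
Append remaining from left: [12, 12]. Merged: [1, 2, 7, 9, 12, 12]

Final merged array: [1, 2, 7, 9, 12, 12]
Total comparisons: 4

The merged array is [1, 2, 7, 9, 12, 12], requiring 4 comparisons. The merge step runs in O(n) time where n is the total number of elements.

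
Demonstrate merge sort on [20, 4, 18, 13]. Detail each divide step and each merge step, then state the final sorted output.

Merge sort trace:

Split: [20, 4, 18, 13] -> [20, 4] and [18, 13]
  Split: [20, 4] -> [20] and [4]
  Merge: [20] + [4] -> [4, 20]
  Split: [18, 13] -> [18] and [13]
  Merge: [18] + [13] -> [13, 18]
Merge: [4, 20] + [13, 18] -> [4, 13, 18, 20]

Final sorted array: [4, 13, 18, 20]

The merge sort proceeds by recursively splitting the array and merging sorted halves.
After all merges, the sorted array is [4, 13, 18, 20].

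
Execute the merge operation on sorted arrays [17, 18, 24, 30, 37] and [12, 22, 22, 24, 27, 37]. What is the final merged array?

Merging process:

Compare 17 vs 12: take 12 from right. Merged: [12]
Compare 17 vs 22: take 17 from left. Merged: [12, 17]
Compare 18 vs 22: take 18 from left. Merged: [12, 17, 18]
Compare 24 vs 22: take 22 from right. Merged: [12, 17, 18, 22]
Compare 24 vs 22: take 22 from right. Merged: [12, 17, 18, 22, 22]
Compare 24 vs 24: take 24 from left. Merged: [12, 17, 18, 22, 22, 24]
Compare 30 vs 24: take 24 from right. Merged: [12, 17, 18, 22, 22, 24, 24]
Compare 30 vs 27: take 27 from right. Merged: [12, 17, 18, 22, 22, 24, 24, 27]
Compare 30 vs 37: take 30 from left. Merged: [12, 17, 18, 22, 22, 24, 24, 27, 30]
Compare 37 vs 37: take 37 from left. Merged: [12, 17, 18, 22, 22, 24, 24, 27, 30, 37]
Append remaining from right: [37]. Merged: [12, 17, 18, 22, 22, 24, 24, 27, 30, 37, 37]

Final merged array: [12, 17, 18, 22, 22, 24, 24, 27, 30, 37, 37]
Total comparisons: 10

The merged array is [12, 17, 18, 22, 22, 24, 24, 27, 30, 37, 37], requiring 10 comparisons. The merge step runs in O(n) time where n is the total number of elements.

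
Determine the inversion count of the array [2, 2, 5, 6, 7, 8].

Finding inversions in [2, 2, 5, 6, 7, 8]:


Total inversions: 0

The array has 0 inversions. It is already sorted.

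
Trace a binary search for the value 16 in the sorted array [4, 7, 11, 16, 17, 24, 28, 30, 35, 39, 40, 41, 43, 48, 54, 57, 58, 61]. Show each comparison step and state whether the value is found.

Binary search for 16 in [4, 7, 11, 16, 17, 24, 28, 30, 35, 39, 40, 41, 43, 48, 54, 57, 58, 61]:

lo=0, hi=17, mid=8, arr[mid]=35 -> 35 > 16, search left half
lo=0, hi=7, mid=3, arr[mid]=16 -> Found target at index 3!

Binary search finds 16 at index 3 after 2 comparisons. The search repeatedly halves the search space by comparing with the middle element.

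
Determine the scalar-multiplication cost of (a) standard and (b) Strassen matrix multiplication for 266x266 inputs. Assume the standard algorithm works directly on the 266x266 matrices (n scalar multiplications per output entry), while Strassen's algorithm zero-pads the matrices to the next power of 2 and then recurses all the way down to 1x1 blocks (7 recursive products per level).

Matrix multiplication for 266x266 matrices:

Strassen's algorithm requires power-of-2 dimensions. Pad 266x266 to 512x512 (next power of 2).

Standard algorithm: 266^3 = 18821096 multiplications
Strassen's algorithm: 7^(log2(512)) = 7^9 = 40353607 multiplications
Difference: 18821096 - 40353607 = -21532511 (Strassen uses MORE here due to padding overhead — for small or just-over-power-of-2 n, padding can outweigh the per-level savings)

Standard: 18821096 multiplications (266^3). Strassen: 40353607 multiplications (7^9, after padding to 512x512). Strassen reduces 8 recursive multiplications to 7 at each level.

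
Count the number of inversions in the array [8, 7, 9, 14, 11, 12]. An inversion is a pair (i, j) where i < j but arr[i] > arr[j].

Finding inversions in [8, 7, 9, 14, 11, 12]:

(0, 1): arr[0]=8 > arr[1]=7
(3, 4): arr[3]=14 > arr[4]=11
(3, 5): arr[3]=14 > arr[5]=12

Total inversions: 3

The array has 3 inversion(s): (0,1), (3,4), (3,5). Each pair (i,j) satisfies i < j and arr[i] > arr[j].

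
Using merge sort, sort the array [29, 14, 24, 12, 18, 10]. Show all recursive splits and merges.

Merge sort trace:

Split: [29, 14, 24, 12, 18, 10] -> [29, 14, 24] and [12, 18, 10]
  Split: [29, 14, 24] -> [29] and [14, 24]
    Split: [14, 24] -> [14] and [24]
    Merge: [14] + [24] -> [14, 24]
  Merge: [29] + [14, 24] -> [14, 24, 29]
  Split: [12, 18, 10] -> [12] and [18, 10]
    Split: [18, 10] -> [18] and [10]
    Merge: [18] + [10] -> [10, 18]
  Merge: [12] + [10, 18] -> [10, 12, 18]
Merge: [14, 24, 29] + [10, 12, 18] -> [10, 12, 14, 18, 24, 29]

Final sorted array: [10, 12, 14, 18, 24, 29]

The merge sort proceeds by recursively splitting the array and merging sorted halves.
After all merges, the sorted array is [10, 12, 14, 18, 24, 29].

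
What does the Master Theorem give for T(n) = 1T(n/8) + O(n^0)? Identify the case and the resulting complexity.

Master Theorem for T(n) = 1T(n/8) + O(n^0):

a = 1, b = 8, c = 0
log_b(a) = log_8(1) = 0.0000

Case 2: c = 0 = log_8(1) = 0.0000
T(n) = O(n^0 log n) = O(log n)

For T(n) = 1T(n/8) + O(n^0): log_8(1) = 0.0000. This is Case 2 of the Master Theorem (c = log_b(a), equal work at all levels), giving O(log n).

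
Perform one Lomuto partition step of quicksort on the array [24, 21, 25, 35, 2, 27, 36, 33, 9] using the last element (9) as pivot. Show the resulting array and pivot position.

Lomuto partition with pivot = 9:

Initial array: [24, 21, 25, 35, 2, 27, 36, 33, 9]

arr[0]=24 > 9: no swap
arr[1]=21 > 9: no swap
arr[2]=25 > 9: no swap
arr[3]=35 > 9: no swap
arr[4]=2 <= 9: swap with position 0, array becomes [2, 21, 25, 35, 24, 27, 36, 33, 9]
arr[5]=27 > 9: no swap
arr[6]=36 > 9: no swap
arr[7]=33 > 9: no swap

Place pivot at position 1: [2, 9, 25, 35, 24, 27, 36, 33, 21]
Pivot position: 1

After partitioning with pivot 9, the array becomes [2, 9, 25, 35, 24, 27, 36, 33, 21]. The pivot is placed at index 1. All elements to the left of the pivot are <= 9, and all elements to the right are > 9.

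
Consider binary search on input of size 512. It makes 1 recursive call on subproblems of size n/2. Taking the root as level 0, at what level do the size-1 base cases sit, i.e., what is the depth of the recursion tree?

For divide and conquer with division factor 2:

Problem sizes at each level:
Level 0: 512
Level 1: 256
Level 2: 128
Level 3: 64
Level 4: 32
Level 5: 16
Level 6: 8
Level 7: 4
Level 8: 2
Level 9: 1

The root is level 0 and the size-1 base case is level 9 (the tree spans levels 0 through 9, i.e. 10 levels counting the root), so the depth is the number of divisions: log_2(512) = 9

The recursion tree depth is log_2(512) = 9. At each level, the problem size is divided by 2, so it takes 9 divisions to reduce to a base case of size 1. The algorithm makes 1 recursive call at each level.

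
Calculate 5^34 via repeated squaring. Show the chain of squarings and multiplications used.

Computing 5^34 by squaring (build up from 5^1; each line after the first costs one multiplication):

5^1 = 5
5^2 = (5^1)^2 = 5^2 = 25
5^4 = (5^2)^2 = 25^2 = 625
5^8 = (5^4)^2 = 625^2 = 390625
5^16 = (5^8)^2 = 390625^2 = 152587890625
5^17 = 5 * 5^16 = 5 * 152587890625 = 762939453125
5^34 = (5^17)^2 = 762939453125^2 = 582076609134674072265625

Result: 582076609134674072265625
Multiplications needed: 6 (6 lines after 5^1)

5^34 = 582076609134674072265625. Using exponentiation by squaring, this requires 6 multiplications. The key idea: if the exponent is even, square the half-power; if odd, multiply by the base once.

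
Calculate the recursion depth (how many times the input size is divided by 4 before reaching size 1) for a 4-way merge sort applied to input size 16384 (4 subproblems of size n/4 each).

For divide and conquer with division factor 4:

Problem sizes at each level:
Level 0: 16384
Level 1: 4096
Level 2: 1024
Level 3: 256
Level 4: 64
Level 5: 16
Level 6: 4
Level 7: 1

The root is level 0 and the size-1 base case is level 7 (the tree spans levels 0 through 7, i.e. 8 levels counting the root), so the depth is the number of divisions: log_4(16384) = 7

The recursion tree depth is log_4(16384) = 7. At each level, the problem size is divided by 4, so it takes 7 divisions to reduce to a base case of size 1. The algorithm makes 4 recursive calls at each level.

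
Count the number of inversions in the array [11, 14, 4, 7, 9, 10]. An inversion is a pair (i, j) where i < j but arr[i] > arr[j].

Finding inversions in [11, 14, 4, 7, 9, 10]:

(0, 2): arr[0]=11 > arr[2]=4
(0, 3): arr[0]=11 > arr[3]=7
(0, 4): arr[0]=11 > arr[4]=9
(0, 5): arr[0]=11 > arr[5]=10
(1, 2): arr[1]=14 > arr[2]=4
(1, 3): arr[1]=14 > arr[3]=7
(1, 4): arr[1]=14 > arr[4]=9
(1, 5): arr[1]=14 > arr[5]=10

Total inversions: 8

The array has 8 inversion(s): (0,2), (0,3), (0,4), (0,5), (1,2), (1,3), (1,4), (1,5). Each pair (i,j) satisfies i < j and arr[i] > arr[j].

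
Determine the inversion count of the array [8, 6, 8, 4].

Finding inversions in [8, 6, 8, 4]:

(0, 1): arr[0]=8 > arr[1]=6
(0, 3): arr[0]=8 > arr[3]=4
(1, 3): arr[1]=6 > arr[3]=4
(2, 3): arr[2]=8 > arr[3]=4

Total inversions: 4

The array has 4 inversion(s): (0,1), (0,3), (1,3), (2,3). Each pair (i,j) satisfies i < j and arr[i] > arr[j].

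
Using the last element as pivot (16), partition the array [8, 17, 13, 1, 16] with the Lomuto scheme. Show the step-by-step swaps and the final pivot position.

Lomuto partition with pivot = 16:

Initial array: [8, 17, 13, 1, 16]

arr[0]=8 <= 16: swap with position 0, array becomes [8, 17, 13, 1, 16]
arr[1]=17 > 16: no swap
arr[2]=13 <= 16: swap with position 1, array becomes [8, 13, 17, 1, 16]
arr[3]=1 <= 16: swap with position 2, array becomes [8, 13, 1, 17, 16]

Place pivot at position 3: [8, 13, 1, 16, 17]
Pivot position: 3

After partitioning with pivot 16, the array becomes [8, 13, 1, 16, 17]. The pivot is placed at index 3. All elements to the left of the pivot are <= 16, and all elements to the right are > 16.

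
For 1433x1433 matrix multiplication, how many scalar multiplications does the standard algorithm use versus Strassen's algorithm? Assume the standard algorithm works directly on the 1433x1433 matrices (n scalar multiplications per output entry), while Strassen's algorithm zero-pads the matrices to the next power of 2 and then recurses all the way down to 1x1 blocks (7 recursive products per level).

Matrix multiplication for 1433x1433 matrices:

Strassen's algorithm requires power-of-2 dimensions. Pad 1433x1433 to 2048x2048 (next power of 2).

Standard algorithm: 1433^3 = 2942649737 multiplications
Strassen's algorithm: 7^(log2(2048)) = 7^11 = 1977326743 multiplications
Savings: 2942649737 - 1977326743 = 965322994 multiplications

Standard: 2942649737 multiplications (1433^3). Strassen: 1977326743 multiplications (7^11, after padding to 2048x2048). Strassen reduces 8 recursive multiplications to 7 at each level.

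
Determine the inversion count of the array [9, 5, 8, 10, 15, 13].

Finding inversions in [9, 5, 8, 10, 15, 13]:

(0, 1): arr[0]=9 > arr[1]=5
(0, 2): arr[0]=9 > arr[2]=8
(4, 5): arr[4]=15 > arr[5]=13

Total inversions: 3

The array has 3 inversion(s): (0,1), (0,2), (4,5). Each pair (i,j) satisfies i < j and arr[i] > arr[j].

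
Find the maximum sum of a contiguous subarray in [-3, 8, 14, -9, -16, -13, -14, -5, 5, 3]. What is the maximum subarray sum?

Using Kadane's algorithm on [-3, 8, 14, -9, -16, -13, -14, -5, 5, 3]:

Scanning through the array:
Position 1 (value 8): max_ending_here = 8, max_so_far = 8
Position 2 (value 14): max_ending_here = 22, max_so_far = 22
Position 3 (value -9): max_ending_here = 13, max_so_far = 22
Position 4 (value -16): max_ending_here = -3, max_so_far = 22
Position 5 (value -13): max_ending_here = -13, max_so_far = 22
Position 6 (value -14): max_ending_here = -14, max_so_far = 22
Position 7 (value -5): max_ending_here = -5, max_so_far = 22
Position 8 (value 5): max_ending_here = 5, max_so_far = 22
Position 9 (value 3): max_ending_here = 8, max_so_far = 22

Maximum subarray: [8, 14]
Maximum sum: 22

The maximum subarray is [8, 14] with sum 22. This subarray runs from index 1 to index 2.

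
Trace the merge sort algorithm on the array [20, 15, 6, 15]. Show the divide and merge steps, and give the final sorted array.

Merge sort trace:

Split: [20, 15, 6, 15] -> [20, 15] and [6, 15]
  Split: [20, 15] -> [20] and [15]
  Merge: [20] + [15] -> [15, 20]
  Split: [6, 15] -> [6] and [15]
  Merge: [6] + [15] -> [6, 15]
Merge: [15, 20] + [6, 15] -> [6, 15, 15, 20]

Final sorted array: [6, 15, 15, 20]

The merge sort proceeds by recursively splitting the array and merging sorted halves.
After all merges, the sorted array is [6, 15, 15, 20].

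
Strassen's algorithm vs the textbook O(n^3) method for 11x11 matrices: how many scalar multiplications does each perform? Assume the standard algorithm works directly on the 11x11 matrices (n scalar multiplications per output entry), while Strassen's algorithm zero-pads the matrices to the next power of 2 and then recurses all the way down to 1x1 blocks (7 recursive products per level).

Matrix multiplication for 11x11 matrices:

Strassen's algorithm requires power-of-2 dimensions. Pad 11x11 to 16x16 (next power of 2).

Standard algorithm: 11^3 = 1331 multiplications
Strassen's algorithm: 7^(log2(16)) = 7^4 = 2401 multiplications
Difference: 1331 - 2401 = -1070 (Strassen uses MORE here due to padding overhead — for small or just-over-power-of-2 n, padding can outweigh the per-level savings)

Standard: 1331 multiplications (11^3). Strassen: 2401 multiplications (7^4, after padding to 16x16). Strassen reduces 8 recursive multiplications to 7 at each level.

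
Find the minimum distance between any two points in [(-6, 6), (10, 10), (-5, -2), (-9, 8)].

Computing all pairwise distances among 4 points:

d((-6, 6), (10, 10)) = 16.4924
d((-6, 6), (-5, -2)) = 8.0623
d((-6, 6), (-9, 8)) = 3.6056 <-- minimum
d((10, 10), (-5, -2)) = 19.2094
d((10, 10), (-9, 8)) = 19.105
d((-5, -2), (-9, 8)) = 10.7703

Closest pair: (-6, 6) and (-9, 8) with distance 3.6056

The closest pair is (-6, 6) and (-9, 8) with Euclidean distance 3.6056. For 4 points, brute-force pairwise comparison is shown above. For large n, the divide-and-conquer algorithm (sort by x, recurse on halves, check the dividing strip) achieves O(n log n).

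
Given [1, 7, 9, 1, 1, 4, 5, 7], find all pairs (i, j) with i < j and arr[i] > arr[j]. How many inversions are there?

Finding inversions in [1, 7, 9, 1, 1, 4, 5, 7]:

(1, 3): arr[1]=7 > arr[3]=1
(1, 4): arr[1]=7 > arr[4]=1
(1, 5): arr[1]=7 > arr[5]=4
(1, 6): arr[1]=7 > arr[6]=5
(2, 3): arr[2]=9 > arr[3]=1
(2, 4): arr[2]=9 > arr[4]=1
(2, 5): arr[2]=9 > arr[5]=4
(2, 6): arr[2]=9 > arr[6]=5
(2, 7): arr[2]=9 > arr[7]=7

Total inversions: 9

The array has 9 inversion(s): (1,3), (1,4), (1,5), (1,6), (2,3), (2,4), (2,5), (2,6), (2,7). Each pair (i,j) satisfies i < j and arr[i] > arr[j].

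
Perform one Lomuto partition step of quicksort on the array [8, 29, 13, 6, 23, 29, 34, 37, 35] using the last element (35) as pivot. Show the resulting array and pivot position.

Lomuto partition with pivot = 35:

Initial array: [8, 29, 13, 6, 23, 29, 34, 37, 35]

arr[0]=8 <= 35: swap with position 0, array becomes [8, 29, 13, 6, 23, 29, 34, 37, 35]
arr[1]=29 <= 35: swap with position 1, array becomes [8, 29, 13, 6, 23, 29, 34, 37, 35]
arr[2]=13 <= 35: swap with position 2, array becomes [8, 29, 13, 6, 23, 29, 34, 37, 35]
arr[3]=6 <= 35: swap with position 3, array becomes [8, 29, 13, 6, 23, 29, 34, 37, 35]
arr[4]=23 <= 35: swap with position 4, array becomes [8, 29, 13, 6, 23, 29, 34, 37, 35]
arr[5]=29 <= 35: swap with position 5, array becomes [8, 29, 13, 6, 23, 29, 34, 37, 35]
arr[6]=34 <= 35: swap with position 6, array becomes [8, 29, 13, 6, 23, 29, 34, 37, 35]
arr[7]=37 > 35: no swap

Place pivot at position 7: [8, 29, 13, 6, 23, 29, 34, 35, 37]
Pivot position: 7

After partitioning with pivot 35, the array becomes [8, 29, 13, 6, 23, 29, 34, 35, 37]. The pivot is placed at index 7. All elements to the left of the pivot are <= 35, and all elements to the right are > 35.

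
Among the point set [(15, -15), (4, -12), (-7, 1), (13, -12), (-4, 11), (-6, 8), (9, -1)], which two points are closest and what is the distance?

Computing all pairwise distances among 7 points:

d((15, -15), (4, -12)) = 11.4018
d((15, -15), (-7, 1)) = 27.2029
d((15, -15), (13, -12)) = 3.6056 <-- minimum
d((15, -15), (-4, 11)) = 32.2025
d((15, -15), (-6, 8)) = 31.1448
d((15, -15), (9, -1)) = 15.2315
d((4, -12), (-7, 1)) = 17.0294
d((4, -12), (13, -12)) = 9.0
d((4, -12), (-4, 11)) = 24.3516
d((4, -12), (-6, 8)) = 22.3607
d((4, -12), (9, -1)) = 12.083
d((-7, 1), (13, -12)) = 23.8537
d((-7, 1), (-4, 11)) = 10.4403
d((-7, 1), (-6, 8)) = 7.0711
d((-7, 1), (9, -1)) = 16.1245
d((13, -12), (-4, 11)) = 28.6007
d((13, -12), (-6, 8)) = 27.5862
d((13, -12), (9, -1)) = 11.7047
d((-4, 11), (-6, 8)) = 3.6056 <-- minimum
d((-4, 11), (9, -1)) = 17.6918
d((-6, 8), (9, -1)) = 17.4929

Minimum distance: 3.6056 (tie among 2 pairs: (15, -15) and (13, -12); (-4, 11) and (-6, 8))

The minimum Euclidean distance is 3.6056. There is a tie: 2 pairs achieve this minimum — (15, -15) and (13, -12); (-4, 11) and (-6, 8). Any of these is a valid closest pair. For 7 points, brute-force pairwise comparison is shown above. For large n, the divide-and-conquer algorithm (sort by x, recurse on halves, check the dividing strip) achieves O(n log n).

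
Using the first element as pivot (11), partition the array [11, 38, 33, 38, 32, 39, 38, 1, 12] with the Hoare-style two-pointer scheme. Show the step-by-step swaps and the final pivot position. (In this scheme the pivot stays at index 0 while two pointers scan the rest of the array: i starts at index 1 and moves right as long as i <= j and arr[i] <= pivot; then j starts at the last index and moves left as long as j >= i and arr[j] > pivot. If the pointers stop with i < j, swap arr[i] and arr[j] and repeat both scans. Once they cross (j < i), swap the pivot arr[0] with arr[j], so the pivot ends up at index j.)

Hoare-style two-pointer partition with pivot = 11:

Initial array: [11, 38, 33, 38, 32, 39, 38, 1, 12]

Pointers start at i = 1, j = 8.
i stops at index 1 (arr[1]=38 > 11), j stops at index 7 (arr[7]=1 <= 11): swap arr[1] and arr[7], array becomes [11, 1, 33, 38, 32, 39, 38, 38, 12]
i ends at 2, j ends at 1: the pointers have crossed (j < i), so scanning stops.

Swap pivot arr[0] with arr[1] to place pivot at position 1: [1, 11, 33, 38, 32, 39, 38, 38, 12]
Pivot position: 1

After partitioning with pivot 11, the array becomes [1, 11, 33, 38, 32, 39, 38, 38, 12]. The pivot is placed at index 1. All elements to the left of the pivot are <= 11, and all elements to the right are > 11.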